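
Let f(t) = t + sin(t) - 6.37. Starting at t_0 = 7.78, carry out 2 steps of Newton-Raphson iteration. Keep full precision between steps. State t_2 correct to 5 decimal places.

6.40826

f'(t) = 1 + cos(t)
t_0 = 7.780000: f = 2.407265, f' = 1.073914 → t_1 = 7.780000 - (2.407265)/(1.073914) = 5.538420
t_1 = 5.538420: f = -1.509379, f' = 1.735247 → t_2 = 5.538420 - (-1.509379)/(1.735247) = 6.408255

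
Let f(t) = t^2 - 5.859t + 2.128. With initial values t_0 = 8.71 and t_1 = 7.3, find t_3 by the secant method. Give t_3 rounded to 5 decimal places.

5.61259

Secant update: t_(k+1) = t_k − f(t_k)·(t_k − t_(k-1))/(f(t_k) − f(t_(k-1))).
f(t_0) = 26.960210, f(t_1) = 12.647300
t_2 = 7.300000 - (12.647300)·(7.300000 - 8.710000)/(12.647300 - (26.960210)) = 6.054083; f(t_2) = 3.309051
t_3 = 6.054083 - (3.309051)·(6.054083 - 7.300000)/(3.309051 - (12.647300)) = 5.612587; f(t_3) = 0.744986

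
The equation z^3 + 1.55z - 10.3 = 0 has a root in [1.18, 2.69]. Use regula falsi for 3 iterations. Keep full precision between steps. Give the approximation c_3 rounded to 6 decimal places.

f(1.180000) = -6.827968, f(2.690000) = 13.334609
step 1: c = 1.691355, f(c) = -2.839973 < 0 → new bracket [1.691355, 2.690000]
step 2: c = 1.866699, f(c) = -0.901977 < 0 → new bracket [1.866699, 2.690000]
step 3: c = 1.918861, f(c) = -0.260470 < 0 → new bracket [1.918861, 2.690000]

1.918861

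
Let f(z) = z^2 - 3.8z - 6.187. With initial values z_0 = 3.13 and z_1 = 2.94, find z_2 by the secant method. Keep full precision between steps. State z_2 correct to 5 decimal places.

6.77938

Secant update: z_(k+1) = z_k − f(z_k)·(z_k − z_(k-1))/(f(z_k) − f(z_(k-1))).
f(z_0) = -8.284100, f(z_1) = -8.715400
z_2 = 2.940000 - (-8.715400)·(2.940000 - 3.130000)/(-8.715400 - (-8.284100)) = 6.779383; f(z_2) = 14.011381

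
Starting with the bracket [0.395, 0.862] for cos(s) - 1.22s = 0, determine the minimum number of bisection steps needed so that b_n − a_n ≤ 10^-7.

23

Initial width b − a = 0.862 − 0.395 = 0.467000.
After n steps the width is (b−a)/2^n; need (b−a)/2^n ≤ 10^-7.
So n ≥ log₂(0.467000/10^-7) = log₂(4670000.0000) ≈ 22.1550.
Hence n = 23.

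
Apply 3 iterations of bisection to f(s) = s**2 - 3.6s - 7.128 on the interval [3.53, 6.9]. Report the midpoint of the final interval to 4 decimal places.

5.0044

f(3.530000) = -7.375100, f(6.900000) = 15.642000 (opposite signs)
step 1: m = 5.215000, f(m) = 1.294225 > 0 → root in [3.530000, 5.215000]
step 2: m = 4.372500, f(m) = -3.750244 < 0 → root in [4.372500, 5.215000]
step 3: m = 4.793750, f(m) = -1.405461 < 0 → root in [4.793750, 5.215000]
Midpoint of [4.793750, 5.215000] = 5.004375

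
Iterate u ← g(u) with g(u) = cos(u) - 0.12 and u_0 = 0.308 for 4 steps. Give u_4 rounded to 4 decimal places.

0.6244

u_1 = g(0.308000) = 0.832942
u_2 = g(0.832942) = 0.552702
u_3 = g(0.552702) = 0.731109
u_4 = g(0.731109) = 0.624434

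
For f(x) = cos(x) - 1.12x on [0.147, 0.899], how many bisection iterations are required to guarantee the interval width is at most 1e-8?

27

Initial width b − a = 0.899 − 0.147 = 0.752000.
After n steps the width is (b−a)/2^n; need (b−a)/2^n ≤ 1e-8.
So n ≥ log₂(0.752000/1e-8) = log₂(75200000.0000) ≈ 26.1642.
Hence n = 27.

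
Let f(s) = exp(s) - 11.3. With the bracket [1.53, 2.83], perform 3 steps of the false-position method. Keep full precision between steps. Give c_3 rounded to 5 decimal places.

2.41779

False-position update: c = (a·f(b) − b·f(a))/(f(b) − f(a)); replace the endpoint whose sign matches f(c).
f(1.530000) = -6.681823, f(2.830000) = 5.645461
step 1: c = 2.234646, f(c) = -1.956827 < 0 → new bracket [2.234646, 2.830000]
step 2: c = 2.387890, f(c) = -0.409510 < 0 → new bracket [2.387890, 2.830000]
step 3: c = 2.417791, f(c) = -0.078958 < 0 → new bracket [2.417791, 2.830000]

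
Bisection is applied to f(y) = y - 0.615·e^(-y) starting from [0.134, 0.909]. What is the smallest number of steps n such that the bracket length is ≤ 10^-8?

Initial width b − a = 0.909 − 0.134 = 0.775000.
After n steps the width is (b−a)/2^n; need (b−a)/2^n ≤ 10^-8.
So n ≥ log₂(0.775000/10^-8) = log₂(77500000.0000) ≈ 26.2077.
Hence n = 27.

27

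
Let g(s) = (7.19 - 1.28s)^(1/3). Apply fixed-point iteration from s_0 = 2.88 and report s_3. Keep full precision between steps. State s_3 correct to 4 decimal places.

1.7061

s_1 = g(2.880000) = 1.518815
s_2 = g(1.518815) = 1.737563
s_3 = g(1.737563) = 1.706082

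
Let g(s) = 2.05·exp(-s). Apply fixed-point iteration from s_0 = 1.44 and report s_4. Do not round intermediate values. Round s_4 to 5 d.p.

1.14694

s_1 = g(1.440000) = 0.485702
s_2 = g(0.485702) = 1.261294
s_3 = g(1.261294) = 0.580739
s_4 = g(0.580739) = 1.146944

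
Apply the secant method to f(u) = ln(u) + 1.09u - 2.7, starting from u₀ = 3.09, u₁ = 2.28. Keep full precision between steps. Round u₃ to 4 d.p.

f(u_0) = 1.796271, f(u_1) = 0.609375
u_2 = 2.280000 - (0.609375)·(2.280000 - 3.090000)/(0.609375 - (1.796271)) = 1.864130; f(u_2) = -0.045304
u_3 = 1.864130 - (-0.045304)·(1.864130 - 2.280000)/(-0.045304 - (0.609375)) = 1.892908; f(u_3) = 0.001384

1.8929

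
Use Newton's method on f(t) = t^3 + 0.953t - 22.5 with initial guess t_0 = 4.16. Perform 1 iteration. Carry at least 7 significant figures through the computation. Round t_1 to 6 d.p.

3.148917

f'(t) = 3t^2 + 0.953
t_0 = 4.160000: f = 53.455776, f' = 52.869800 → t_1 = 4.160000 - (53.455776)/(52.869800) = 3.148917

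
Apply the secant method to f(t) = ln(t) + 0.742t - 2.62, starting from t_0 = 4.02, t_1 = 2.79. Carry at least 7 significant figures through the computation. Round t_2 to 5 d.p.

2.33163

f(t_0) = 1.754122, f(t_1) = 0.476222
t_2 = 2.790000 - (0.476222)·(2.790000 - 4.020000)/(0.476222 - (1.754122)) = 2.331629; f(t_2) = -0.043364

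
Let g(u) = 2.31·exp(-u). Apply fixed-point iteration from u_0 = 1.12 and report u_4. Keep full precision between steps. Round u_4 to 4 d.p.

1.0601

u_1 = g(1.120000) = 0.753706
u_2 = g(0.753706) = 1.087130
u_3 = g(1.087130) = 0.778892
u_4 = g(0.778892) = 1.060091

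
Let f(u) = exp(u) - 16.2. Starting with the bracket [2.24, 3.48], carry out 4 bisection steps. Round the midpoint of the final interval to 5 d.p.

2.82125

f(2.240000) = -6.806669, f(3.480000) = 16.259722 (opposite signs)
step 1: m = 2.860000, f(m) = 1.261527 > 0 → root in [2.240000, 2.860000]
step 2: m = 2.550000, f(m) = -3.392896 < 0 → root in [2.550000, 2.860000]
step 3: m = 2.705000, f(m) = -1.245683 < 0 → root in [2.705000, 2.860000]
step 4: m = 2.782500, f(m) = -0.040631 < 0 → root in [2.782500, 2.860000]
Midpoint of [2.782500, 2.860000] = 2.821250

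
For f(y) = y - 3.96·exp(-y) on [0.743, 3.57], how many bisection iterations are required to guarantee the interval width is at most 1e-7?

25

Initial width b − a = 3.57 − 0.743 = 2.827000.
After n steps the width is (b−a)/2^n; need (b−a)/2^n ≤ 1e-7.
So n ≥ log₂(2.827000/1e-7) = log₂(28270000.0000) ≈ 24.7528.
Hence n = 25.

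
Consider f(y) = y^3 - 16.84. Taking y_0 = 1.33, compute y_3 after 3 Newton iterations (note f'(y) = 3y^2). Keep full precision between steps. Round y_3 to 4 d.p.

2.6360

y_0 = 1.330000: f = -14.487363, f' = 5.306700 → y_1 = 1.330000 - (-14.487363)/(5.306700) = 4.060014
y_1 = 4.060014: f = 50.084087, f' = 49.451131 → y_2 = 4.060014 - (50.084087)/(49.451131) = 3.047214
y_2 = 3.047214: f = 11.454944, f' = 27.856538 → y_3 = 3.047214 - (11.454944)/(27.856538) = 2.636002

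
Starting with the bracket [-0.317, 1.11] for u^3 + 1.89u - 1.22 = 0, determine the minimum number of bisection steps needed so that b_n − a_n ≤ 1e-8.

28

Initial width b − a = 1.11 − -0.317 = 1.427000.
After n steps the width is (b−a)/2^n; need (b−a)/2^n ≤ 1e-8.
So n ≥ log₂(1.427000/1e-8) = log₂(142700000.0000) ≈ 27.0884.
Hence n = 28.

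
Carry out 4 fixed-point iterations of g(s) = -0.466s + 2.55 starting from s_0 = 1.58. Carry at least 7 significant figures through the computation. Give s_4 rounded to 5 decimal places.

s_1 = g(1.580000) = 1.813720
s_2 = g(1.813720) = 1.704806
s_3 = g(1.704806) = 1.755560
s_4 = g(1.755560) = 1.731909

1.73191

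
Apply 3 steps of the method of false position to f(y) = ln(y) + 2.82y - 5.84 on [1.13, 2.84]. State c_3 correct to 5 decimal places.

f(1.130000) = -2.531182, f(2.840000) = 3.212604
step 1: c = 1.883566, f(c) = 0.104823 > 0 → new bracket [1.130000, 1.883566]
step 2: c = 1.853600, f(c) = 0.004281 > 0 → new bracket [1.130000, 1.853600]
step 3: c = 1.852378, f(c) = 0.000176 > 0 → new bracket [1.130000, 1.852378]

1.85238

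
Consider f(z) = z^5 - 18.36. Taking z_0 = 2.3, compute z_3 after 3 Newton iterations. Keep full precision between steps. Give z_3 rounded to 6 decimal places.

f'(z) = 5z^4
z_0 = 2.300000: f = 46.003430, f' = 139.920500 → z_1 = 2.300000 - (46.003430)/(139.920500) = 1.971217
z_1 = 1.971217: f = 11.402718, f' = 75.493242 → z_2 = 1.971217 - (11.402718)/(75.493242) = 1.820174
z_2 = 1.820174: f = 1.618602, f' = 54.881008 → z_3 = 1.820174 - (1.618602)/(54.881008) = 1.790682

1.790682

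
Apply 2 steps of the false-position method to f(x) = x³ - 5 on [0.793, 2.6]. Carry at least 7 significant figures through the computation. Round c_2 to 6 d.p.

f(0.793000) = -4.501323, f(2.600000) = 12.576000
step 1: c = 1.269298, f(c) = -2.955013 < 0 → new bracket [1.269298, 2.600000]
step 2: c = 1.522484, f(c) = -1.470945 < 0 → new bracket [1.522484, 2.600000]

1.522484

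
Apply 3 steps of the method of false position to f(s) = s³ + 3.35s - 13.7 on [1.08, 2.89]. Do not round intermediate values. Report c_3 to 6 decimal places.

False-position update: c = (a·f(b) − b·f(a))/(f(b) − f(a)); replace the endpoint whose sign matches f(c).
f(1.080000) = -8.822288, f(2.890000) = 20.119069
step 1: c = 1.631748, f(c) = -3.888947 < 0 → new bracket [1.631748, 2.890000]
step 2: c = 1.835567, f(c) = -1.366269 < 0 → new bracket [1.835567, 2.890000]
step 3: c = 1.902619, f(c) = -0.438826 < 0 → new bracket [1.902619, 2.890000]

1.902619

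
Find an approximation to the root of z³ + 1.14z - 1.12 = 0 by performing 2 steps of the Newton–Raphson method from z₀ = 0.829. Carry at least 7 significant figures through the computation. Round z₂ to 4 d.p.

f'(z) = 3z² + 1.14
z_0 = 0.829000: f = 0.394783, f' = 3.201723 → z_1 = 0.829000 - (0.394783)/(3.201723) = 0.705697
z_1 = 0.705697: f = 0.035937, f' = 2.634024 → z_2 = 0.705697 - (0.035937)/(2.634024) = 0.692053

0.6921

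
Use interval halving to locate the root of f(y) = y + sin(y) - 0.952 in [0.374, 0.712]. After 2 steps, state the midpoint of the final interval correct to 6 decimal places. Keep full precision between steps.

0.500750

f(0.374000) = -0.212658, f(0.712000) = 0.413349 (opposite signs)
step 1: m = 0.543000, f(m) = 0.107707 > 0 → root in [0.374000, 0.543000]
step 2: m = 0.458500, f(m) = -0.050896 < 0 → root in [0.458500, 0.543000]
Midpoint of [0.458500, 0.543000] = 0.500750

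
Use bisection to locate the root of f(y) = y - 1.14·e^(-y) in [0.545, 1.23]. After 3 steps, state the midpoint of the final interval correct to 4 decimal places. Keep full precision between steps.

0.5878

f(0.545000) = -0.116020, f(1.230000) = 0.896786 (opposite signs)
step 1: m = 0.887500, f(m) = 0.418181 > 0 → root in [0.545000, 0.887500]
step 2: m = 0.716250, f(m) = 0.159268 > 0 → root in [0.545000, 0.716250]
step 3: m = 0.630625, f(m) = 0.023850 > 0 → root in [0.545000, 0.630625]
Midpoint of [0.545000, 0.630625] = 0.587813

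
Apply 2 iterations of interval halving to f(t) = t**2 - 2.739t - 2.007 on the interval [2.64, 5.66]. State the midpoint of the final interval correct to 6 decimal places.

3.017500

f(2.640000) = -2.268360, f(5.660000) = 14.525860 (opposite signs)
step 1: m = 4.150000, f(m) = 3.848650 > 0 → root in [2.640000, 4.150000]
step 2: m = 3.395000, f(m) = 0.220120 > 0 → root in [2.640000, 3.395000]
Midpoint of [2.640000, 3.395000] = 3.017500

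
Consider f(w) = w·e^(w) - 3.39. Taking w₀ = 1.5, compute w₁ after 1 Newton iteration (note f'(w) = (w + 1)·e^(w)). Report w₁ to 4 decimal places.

w_0 = 1.500000: f = 3.332534, f' = 11.204223 → w_1 = 1.500000 - (3.332534)/(11.204223) = 1.202564

1.2026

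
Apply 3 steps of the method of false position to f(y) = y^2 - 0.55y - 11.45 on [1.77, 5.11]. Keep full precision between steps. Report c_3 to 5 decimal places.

False-position update: c = (a·f(b) − b·f(a))/(f(b) − f(a)); replace the endpoint whose sign matches f(c).
f(1.770000) = -9.290600, f(5.110000) = 11.851600
step 1: c = 3.237709, f(c) = -2.747978 < 0 → new bracket [3.237709, 5.110000]
step 2: c = 3.590118, f(c) = -0.535619 < 0 → new bracket [3.590118, 5.110000]
step 3: c = 3.655837, f(c) = -0.095566 < 0 → new bracket [3.655837, 5.110000]

3.65584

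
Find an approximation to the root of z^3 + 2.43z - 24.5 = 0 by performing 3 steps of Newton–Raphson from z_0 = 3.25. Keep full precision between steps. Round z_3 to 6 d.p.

2.626448

f'(z) = 3z^2 + 2.43
z_0 = 3.250000: f = 17.725625, f' = 34.117500 → z_1 = 3.250000 - (17.725625)/(34.117500) = 2.730454
z_1 = 2.730454: f = 2.491562, f' = 24.796130 → z_2 = 2.730454 - (2.491562)/(24.796130) = 2.629972
z_2 = 2.629972: f = 0.081690, f' = 23.180253 → z_3 = 2.629972 - (0.081690)/(23.180253) = 2.626448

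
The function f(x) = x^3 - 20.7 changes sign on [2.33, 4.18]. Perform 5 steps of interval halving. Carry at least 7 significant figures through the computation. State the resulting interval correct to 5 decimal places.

f(2.330000) = -8.050663, f(4.180000) = 52.334632 (opposite signs)
step 1: m = 3.255000, f(m) = 13.786806 > 0 → root in [2.330000, 3.255000]
step 2: m = 2.792500, f(m) = 1.076072 > 0 → root in [2.330000, 2.792500]
step 3: m = 2.561250, f(m) = -3.898196 < 0 → root in [2.561250, 2.792500]
step 4: m = 2.676875, f(m) = -1.518425 < 0 → root in [2.676875, 2.792500]
step 5: m = 2.734687, f(m) = -0.248597 < 0 → root in [2.734687, 2.792500]

[2.73469, 2.79250]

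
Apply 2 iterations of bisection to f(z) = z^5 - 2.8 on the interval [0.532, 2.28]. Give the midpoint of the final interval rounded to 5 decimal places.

f(0.532000) = -2.757385, f(2.280000) = 58.813267 (opposite signs)
step 1: m = 1.406000, f(m) = 2.694480 > 0 → root in [0.532000, 1.406000]
step 2: m = 0.969000, f(m) = -1.945683 < 0 → root in [0.969000, 1.406000]
Midpoint of [0.969000, 1.406000] = 1.187500

1.18750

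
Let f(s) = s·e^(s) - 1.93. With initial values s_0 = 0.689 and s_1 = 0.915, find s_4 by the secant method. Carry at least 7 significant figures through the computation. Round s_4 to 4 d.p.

f(s_0) = -0.557703, f(s_1) = 0.354549
s_2 = 0.915000 - (0.354549)·(0.915000 - 0.689000)/(0.354549 - (-0.557703)) = 0.827164; f(s_2) = -0.038419
s_3 = 0.827164 - (-0.038419)·(0.827164 - 0.915000)/(-0.038419 - (0.354549)) = 0.835752; f(s_3) = -0.002298
s_4 = 0.835752 - (-0.002298)·(0.835752 - 0.827164)/(-0.002298 - (-0.038419)) = 0.836298; f(s_4) = 0.000016

0.8363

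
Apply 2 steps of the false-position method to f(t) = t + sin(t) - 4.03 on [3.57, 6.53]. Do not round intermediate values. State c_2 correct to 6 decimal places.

4.718036

False-position update: c = (a·f(b) − b·f(a))/(f(b) − f(a)); replace the endpoint whose sign matches f(c).
f(3.570000) = -0.875423, f(6.530000) = 2.744316
step 1: c = 4.285867, f(c) = -0.654543 < 0 → new bracket [4.285867, 6.530000]
step 2: c = 4.718036, f(c) = -0.311948 < 0 → new bracket [4.718036, 6.530000]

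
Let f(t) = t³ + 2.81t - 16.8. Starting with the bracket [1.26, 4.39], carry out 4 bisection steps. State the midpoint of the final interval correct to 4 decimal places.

f(1.260000) = -11.259024, f(4.390000) = 80.140419 (opposite signs)
step 1: m = 2.825000, f(m) = 13.683516 > 0 → root in [1.260000, 2.825000]
step 2: m = 2.042500, f(m) = -2.539661 < 0 → root in [2.042500, 2.825000]
step 3: m = 2.433750, f(m) = 4.454277 > 0 → root in [2.042500, 2.433750]
step 4: m = 2.238125, f(m) = 0.700355 > 0 → root in [2.042500, 2.238125]
Midpoint of [2.042500, 2.238125] = 2.140313

2.1403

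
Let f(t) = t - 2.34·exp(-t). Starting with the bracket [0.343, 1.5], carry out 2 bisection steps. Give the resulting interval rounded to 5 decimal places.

[0.92150, 1.21075]

f(0.343000) = -1.317553, f(1.500000) = 0.977875 (opposite signs)
step 1: m = 0.921500, f(m) = -0.009637 < 0 → root in [0.921500, 1.500000]
step 2: m = 1.210750, f(m) = 0.513492 > 0 → root in [0.921500, 1.210750]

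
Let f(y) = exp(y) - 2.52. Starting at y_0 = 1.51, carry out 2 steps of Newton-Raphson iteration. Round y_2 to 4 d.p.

0.9339

Newton update: y ← y − f(y)/f'(y).
f'(y) = exp(y)
y_0 = 1.510000: f = 2.006731, f' = 4.526731 → y_1 = 1.510000 - (2.006731)/(4.526731) = 1.066693
y_1 = 1.066693: f = 0.385755, f' = 2.905755 → y_2 = 1.066693 - (0.385755)/(2.905755) = 0.933938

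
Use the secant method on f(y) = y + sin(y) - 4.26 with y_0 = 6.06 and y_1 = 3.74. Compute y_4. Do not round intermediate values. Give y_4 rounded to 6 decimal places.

5.077638

f(y_0) = 1.578663, f(y_1) = -1.083327
y_2 = 3.740000 - (-1.083327)·(3.740000 - 6.060000)/(-1.083327 - (1.578663)) = 4.684150; f(y_2) = -0.575451
y_3 = 4.684150 - (-0.575451)·(4.684150 - 3.740000)/(-0.575451 - (-1.083327)) = 5.753923; f(y_3) = 0.989026
y_4 = 5.753923 - (0.989026)·(5.753923 - 4.684150)/(0.989026 - (-0.575451)) = 5.077638; f(y_4) = -0.116397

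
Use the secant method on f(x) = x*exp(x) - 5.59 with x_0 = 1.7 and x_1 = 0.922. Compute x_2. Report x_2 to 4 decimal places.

1.2863

f(x_0) = 3.715711, f(x_1) = -3.271802
x_2 = 0.922000 - (-3.271802)·(0.922000 - 1.700000)/(-3.271802 - (3.715711)) = 1.286287; f(x_2) = -0.934509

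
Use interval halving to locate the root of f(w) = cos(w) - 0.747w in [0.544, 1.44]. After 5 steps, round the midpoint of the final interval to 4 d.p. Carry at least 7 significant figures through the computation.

0.8660

f(0.544000) = 0.449277, f(1.440000) = -0.945256 (opposite signs)
step 1: m = 0.992000, f(m) = -0.194007 < 0 → root in [0.544000, 0.992000]
step 2: m = 0.768000, f(m) = 0.145606 > 0 → root in [0.768000, 0.992000]
step 3: m = 0.880000, f(m) = -0.020209 < 0 → root in [0.768000, 0.880000]
step 4: m = 0.824000, f(m) = 0.063763 > 0 → root in [0.824000, 0.880000]
step 5: m = 0.852000, f(m) = 0.022035 > 0 → root in [0.852000, 0.880000]
Midpoint of [0.852000, 0.880000] = 0.866000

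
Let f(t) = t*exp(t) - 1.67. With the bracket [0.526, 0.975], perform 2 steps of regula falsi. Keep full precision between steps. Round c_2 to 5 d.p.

False-position update: c = (a·f(b) − b·f(a))/(f(b) − f(a)); replace the endpoint whose sign matches f(c).
f(0.526000) = -0.779929, f(0.975000) = 0.914888
step 1: c = 0.732623, f(c) = -0.145755 < 0 → new bracket [0.732623, 0.975000]
step 2: c = 0.765931, f(c) = -0.022486 < 0 → new bracket [0.765931, 0.975000]

0.76593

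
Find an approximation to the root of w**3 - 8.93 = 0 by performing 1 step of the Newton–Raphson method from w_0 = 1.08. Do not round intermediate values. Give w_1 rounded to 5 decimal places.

Newton update: w ← w − f(w)/f'(w).
f'(w) = 3w**2
w_0 = 1.080000: f = -7.670288, f' = 3.499200 → w_1 = 1.080000 - (-7.670288)/(3.499200) = 3.272012

3.27201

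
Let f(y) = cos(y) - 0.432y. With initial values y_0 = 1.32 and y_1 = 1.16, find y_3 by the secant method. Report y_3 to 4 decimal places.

f(y_0) = -0.322065, f(y_1) = -0.101780
y_2 = 1.160000 - (-0.101780)·(1.160000 - 1.320000)/(-0.101780 - (-0.322065)) = 1.086073; f(y_2) = -0.003220
y_3 = 1.086073 - (-0.003220)·(1.086073 - 1.160000)/(-0.003220 - (-0.101780)) = 1.083658; f(y_3) = -0.000041

1.0837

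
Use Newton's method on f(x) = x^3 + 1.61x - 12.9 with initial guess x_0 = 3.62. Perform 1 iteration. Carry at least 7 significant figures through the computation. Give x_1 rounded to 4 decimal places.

f'(x) = 3x^2 + 1.61
x_0 = 3.620000: f = 40.366128, f' = 40.923200 → x_1 = 3.620000 - (40.366128)/(40.923200) = 2.633613

2.6336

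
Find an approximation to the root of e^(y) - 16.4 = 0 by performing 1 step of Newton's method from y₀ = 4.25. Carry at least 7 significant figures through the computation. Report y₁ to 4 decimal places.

Newton update: y ← y − f(y)/f'(y).
f'(y) = e^(y)
y_0 = 4.250000: f = 53.705412, f' = 70.105412 → y_1 = 4.250000 - (53.705412)/(70.105412) = 3.483933

3.4839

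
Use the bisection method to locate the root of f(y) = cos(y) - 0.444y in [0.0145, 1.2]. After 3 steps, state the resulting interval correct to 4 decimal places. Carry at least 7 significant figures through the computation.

[1.0518, 1.2000]

f(0.014500) = 0.993457, f(1.200000) = -0.170442 (opposite signs)
step 1: m = 0.607250, f(m) = 0.551601 > 0 → root in [0.607250, 1.200000]
step 2: m = 0.903625, f(m) = 0.217557 > 0 → root in [0.903625, 1.200000]
step 3: m = 1.051813, f(m) = 0.028993 > 0 → root in [1.051813, 1.200000]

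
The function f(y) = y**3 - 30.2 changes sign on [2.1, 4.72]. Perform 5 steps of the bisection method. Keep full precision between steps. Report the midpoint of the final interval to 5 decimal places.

f(2.100000) = -20.939000, f(4.720000) = 74.954048 (opposite signs)
step 1: m = 3.410000, f(m) = 9.451821 > 0 → root in [2.100000, 3.410000]
step 2: m = 2.755000, f(m) = -9.289481 < 0 → root in [2.755000, 3.410000]
step 3: m = 3.082500, f(m) = -0.910682 < 0 → root in [3.082500, 3.410000]
step 4: m = 3.246250, f(m) = 4.009434 > 0 → root in [3.082500, 3.246250]
step 5: m = 3.164375, f(m) = 1.485739 > 0 → root in [3.082500, 3.164375]
Midpoint of [3.082500, 3.164375] = 3.123437

3.12344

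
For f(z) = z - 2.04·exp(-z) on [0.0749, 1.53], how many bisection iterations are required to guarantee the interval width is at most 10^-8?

Initial width b − a = 1.53 − 0.0749 = 1.455100.
After n steps the width is (b−a)/2^n; need (b−a)/2^n ≤ 10^-8.
So n ≥ log₂(1.455100/10^-8) = log₂(145510000.0000) ≈ 27.1165.
Hence n = 28.

28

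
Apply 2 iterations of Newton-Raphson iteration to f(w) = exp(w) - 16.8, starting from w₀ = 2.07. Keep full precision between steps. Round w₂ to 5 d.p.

2.88166

f'(w) = exp(w)
w_0 = 2.070000: f = -8.875177, f' = 7.924823 → w_1 = 2.070000 - (-8.875177)/(7.924823) = 3.189921
w_1 = 3.189921: f = 7.486512, f' = 24.286512 → w_2 = 3.189921 - (7.486512)/(24.286512) = 2.881663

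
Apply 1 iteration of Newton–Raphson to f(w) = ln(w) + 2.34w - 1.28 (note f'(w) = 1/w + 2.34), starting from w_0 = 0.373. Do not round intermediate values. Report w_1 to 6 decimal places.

0.650508

w_0 = 0.373000: f = -1.393357, f' = 5.020965 → w_1 = 0.373000 - (-1.393357)/(5.020965) = 0.650508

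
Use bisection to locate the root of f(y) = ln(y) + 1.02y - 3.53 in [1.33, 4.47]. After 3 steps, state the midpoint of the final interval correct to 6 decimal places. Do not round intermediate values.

2.703750

f(1.330000) = -1.888221, f(4.470000) = 2.526788 (opposite signs)
step 1: m = 2.900000, f(m) = 0.492711 > 0 → root in [1.330000, 2.900000]
step 2: m = 2.115000, f(m) = -0.623645 < 0 → root in [2.115000, 2.900000]
step 3: m = 2.507500, f(m) = -0.053064 < 0 → root in [2.507500, 2.900000]
Midpoint of [2.507500, 2.900000] = 2.703750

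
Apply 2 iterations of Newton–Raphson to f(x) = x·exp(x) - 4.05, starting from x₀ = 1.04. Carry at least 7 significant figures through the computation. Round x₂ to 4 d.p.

Newton update: x ← x − f(x)/f'(x).
f'(x) = (x + 1)·exp(x)
x_0 = 1.040000: f = -1.107614, f' = 5.771603 → x_1 = 1.040000 - (-1.107614)/(5.771603) = 1.231908
x_1 = 1.231908: f = 0.172686, f' = 7.650448 → x_2 = 1.231908 - (0.172686)/(7.650448) = 1.209336

1.2093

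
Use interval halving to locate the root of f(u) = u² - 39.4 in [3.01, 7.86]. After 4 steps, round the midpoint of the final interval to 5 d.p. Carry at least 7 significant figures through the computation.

f(3.010000) = -30.339900, f(7.860000) = 22.379600 (opposite signs)
step 1: m = 5.435000, f(m) = -9.860775 < 0 → root in [5.435000, 7.860000]
step 2: m = 6.647500, f(m) = 4.789256 > 0 → root in [5.435000, 6.647500]
step 3: m = 6.041250, f(m) = -2.903298 < 0 → root in [6.041250, 6.647500]
step 4: m = 6.344375, f(m) = 0.851094 > 0 → root in [6.041250, 6.344375]
Midpoint of [6.041250, 6.344375] = 6.192813

6.19281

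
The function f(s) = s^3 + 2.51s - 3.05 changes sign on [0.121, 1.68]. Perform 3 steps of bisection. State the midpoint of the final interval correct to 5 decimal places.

0.99794

f(0.121000) = -2.744518, f(1.680000) = 5.908432 (opposite signs)
step 1: m = 0.900500, f(m) = -0.059529 < 0 → root in [0.900500, 1.680000]
step 2: m = 1.290250, f(m) = 2.336465 > 0 → root in [0.900500, 1.290250]
step 3: m = 1.095375, f(m) = 1.013673 > 0 → root in [0.900500, 1.095375]
Midpoint of [0.900500, 1.095375] = 0.997937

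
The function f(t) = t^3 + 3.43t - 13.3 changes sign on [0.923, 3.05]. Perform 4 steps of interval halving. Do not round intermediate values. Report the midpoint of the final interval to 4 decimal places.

1.9200

f(0.923000) = -9.347780, f(3.050000) = 25.534125 (opposite signs)
step 1: m = 1.986500, f(m) = 1.352786 > 0 → root in [0.923000, 1.986500]
step 2: m = 1.454750, f(m) = -5.231524 < 0 → root in [1.454750, 1.986500]
step 3: m = 1.720625, f(m) = -2.304259 < 0 → root in [1.720625, 1.986500]
step 4: m = 1.853563, f(m) = -0.574007 < 0 → root in [1.853563, 1.986500]
Midpoint of [1.853563, 1.986500] = 1.920031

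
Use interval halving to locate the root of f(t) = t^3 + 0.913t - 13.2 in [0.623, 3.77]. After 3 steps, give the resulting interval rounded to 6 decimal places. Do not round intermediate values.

[2.196500, 2.589875]

f(0.623000) = -12.389397, f(3.770000) = 43.824643 (opposite signs)
step 1: m = 2.196500, f(m) = -0.597335 < 0 → root in [2.196500, 3.770000]
step 2: m = 2.983250, f(m) = 16.073978 > 0 → root in [2.196500, 2.983250]
step 3: m = 2.589875, f(m) = 6.536019 > 0 → root in [2.196500, 2.589875]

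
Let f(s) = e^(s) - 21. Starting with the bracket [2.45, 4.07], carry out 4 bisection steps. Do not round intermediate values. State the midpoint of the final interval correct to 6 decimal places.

f(2.450000) = -9.411653, f(4.070000) = 37.556963 (opposite signs)
step 1: m = 3.260000, f(m) = 5.049537 > 0 → root in [2.450000, 3.260000]
step 2: m = 2.855000, f(m) = -3.625563 < 0 → root in [2.855000, 3.260000]
step 3: m = 3.057500, f(m) = 0.274305 > 0 → root in [2.855000, 3.057500]
step 4: m = 2.956250, f(m) = -1.774260 < 0 → root in [2.956250, 3.057500]
Midpoint of [2.956250, 3.057500] = 3.006875

3.006875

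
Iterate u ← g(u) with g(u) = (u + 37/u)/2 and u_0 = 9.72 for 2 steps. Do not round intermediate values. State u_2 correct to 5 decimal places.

u_1 = g(9.720000) = 6.763292
u_2 = g(6.763292) = 6.117000

6.11700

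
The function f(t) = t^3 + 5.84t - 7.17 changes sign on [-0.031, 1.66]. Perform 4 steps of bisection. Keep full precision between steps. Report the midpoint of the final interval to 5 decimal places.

1.07872

f(-0.031000) = -7.351070, f(1.660000) = 7.098696 (opposite signs)
step 1: m = 0.814500, f(m) = -1.872972 < 0 → root in [0.814500, 1.660000]
step 2: m = 1.237250, f(m) = 1.949507 > 0 → root in [0.814500, 1.237250]
step 3: m = 1.025875, f(m) = -0.099239 < 0 → root in [1.025875, 1.237250]
step 4: m = 1.131563, f(m) = 0.887216 > 0 → root in [1.025875, 1.131563]
Midpoint of [1.025875, 1.131563] = 1.078719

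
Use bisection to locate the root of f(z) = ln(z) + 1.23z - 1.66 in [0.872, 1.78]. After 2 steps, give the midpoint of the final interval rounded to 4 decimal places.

f(0.872000) = -0.724406, f(1.780000) = 1.106013 (opposite signs)
step 1: m = 1.326000, f(m) = 0.253147 > 0 → root in [0.872000, 1.326000]
step 2: m = 1.099000, f(m) = -0.213829 < 0 → root in [1.099000, 1.326000]
Midpoint of [1.099000, 1.326000] = 1.212500

1.2125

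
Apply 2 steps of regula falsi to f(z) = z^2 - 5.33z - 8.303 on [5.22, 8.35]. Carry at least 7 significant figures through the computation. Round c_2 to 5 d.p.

6.53467

f(5.220000) = -8.877200, f(8.350000) = 16.914000
step 1: c = 6.297330, f(c) = -2.211403 < 0 → new bracket [6.297330, 8.350000]
step 2: c = 6.534673, f(c) = -0.430855 < 0 → new bracket [6.534673, 8.350000]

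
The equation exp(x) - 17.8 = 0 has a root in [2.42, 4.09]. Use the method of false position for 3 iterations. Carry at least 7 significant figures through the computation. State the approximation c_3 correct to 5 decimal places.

f(2.420000) = -6.554141, f(4.090000) = 41.939892
step 1: c = 2.645706, f(c) = -3.706602 < 0 → new bracket [2.645706, 4.090000]
step 2: c = 2.762986, f(c) = -1.952901 < 0 → new bracket [2.762986, 4.090000]
step 3: c = 2.822029, f(c) = -0.989081 < 0 → new bracket [2.822029, 4.090000]

2.82203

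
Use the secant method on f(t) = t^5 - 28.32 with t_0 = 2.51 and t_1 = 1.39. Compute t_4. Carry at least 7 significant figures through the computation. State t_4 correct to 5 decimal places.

1.87261

Secant update: t_(k+1) = t_k − f(t_k)·(t_k − t_(k-1))/(f(t_k) − f(t_(k-1))).
f(t_0) = 71.305063, f(t_1) = -23.131116
t_2 = 1.390000 - (-23.131116)·(1.390000 - 2.510000)/(-23.131116 - (71.305063)) = 1.664332; f(t_2) = -15.549744
t_3 = 1.664332 - (-15.549744)·(1.664332 - 1.390000)/(-15.549744 - (-23.131116)) = 2.226999; f(t_3) = 26.457253
t_4 = 2.226999 - (26.457253)·(2.226999 - 1.664332)/(26.457253 - (-15.549744)) = 1.872615; f(t_4) = -5.292754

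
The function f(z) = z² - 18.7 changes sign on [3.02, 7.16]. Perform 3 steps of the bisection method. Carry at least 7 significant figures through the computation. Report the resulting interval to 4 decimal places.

[4.0550, 4.5725]

f(3.020000) = -9.579600, f(7.160000) = 32.565600 (opposite signs)
step 1: m = 5.090000, f(m) = 7.208100 > 0 → root in [3.020000, 5.090000]
step 2: m = 4.055000, f(m) = -2.256975 < 0 → root in [4.055000, 5.090000]
step 3: m = 4.572500, f(m) = 2.207756 > 0 → root in [4.055000, 4.572500]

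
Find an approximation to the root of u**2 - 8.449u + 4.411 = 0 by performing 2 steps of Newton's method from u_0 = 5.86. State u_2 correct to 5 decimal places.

8.05104

Newton update: u ← u − f(u)/f'(u).
f'(u) = 2u - 8.449
u_0 = 5.860000: f = -10.760540, f' = 3.271000 → u_1 = 5.860000 - (-10.760540)/(3.271000) = 9.149679
u_1 = 9.149679: f = 10.821988, f' = 9.850358 → u_2 = 9.149679 - (10.821988)/(9.850358) = 8.051040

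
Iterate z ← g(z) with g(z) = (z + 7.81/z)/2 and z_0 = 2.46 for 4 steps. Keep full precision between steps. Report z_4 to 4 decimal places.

z_1 = g(2.460000) = 2.817398
z_2 = g(2.817398) = 2.794730
z_3 = g(2.794730) = 2.794638
z_4 = g(2.794638) = 2.794638

2.7946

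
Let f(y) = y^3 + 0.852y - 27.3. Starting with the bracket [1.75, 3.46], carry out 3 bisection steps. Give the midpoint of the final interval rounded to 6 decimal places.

2.925625

f(1.750000) = -20.449625, f(3.460000) = 17.069656 (opposite signs)
step 1: m = 2.605000, f(m) = -7.402945 < 0 → root in [2.605000, 3.460000]
step 2: m = 3.032500, f(m) = 3.170731 > 0 → root in [2.605000, 3.032500]
step 3: m = 2.818750, f(m) = -2.502465 < 0 → root in [2.818750, 3.032500]
Midpoint of [2.818750, 3.032500] = 2.925625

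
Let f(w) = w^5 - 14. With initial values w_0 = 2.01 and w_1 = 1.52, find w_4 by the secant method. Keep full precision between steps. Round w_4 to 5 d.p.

f(w_0) = 18.808040, f(w_1) = -5.886319
w_2 = 1.520000 - (-5.886319)·(1.520000 - 2.010000)/(-5.886319 - (18.808040)) = 1.636800; f(w_2) = -2.251625
w_3 = 1.636800 - (-2.251625)·(1.636800 - 1.520000)/(-2.251625 - (-5.886319)) = 1.709155; f(w_3) = 0.585031
w_4 = 1.709155 - (0.585031)·(1.709155 - 1.636800)/(0.585031 - (-2.251625)) = 1.694233; f(w_4) = -0.040653

1.69423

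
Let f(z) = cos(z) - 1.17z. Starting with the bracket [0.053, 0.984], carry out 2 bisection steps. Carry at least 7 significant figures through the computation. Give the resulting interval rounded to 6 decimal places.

[0.518500, 0.751250]

f(0.053000) = 0.936586, f(0.984000) = -0.597584 (opposite signs)
step 1: m = 0.518500, f(m) = 0.261919 > 0 → root in [0.518500, 0.984000]
step 2: m = 0.751250, f(m) = -0.148126 < 0 → root in [0.518500, 0.751250]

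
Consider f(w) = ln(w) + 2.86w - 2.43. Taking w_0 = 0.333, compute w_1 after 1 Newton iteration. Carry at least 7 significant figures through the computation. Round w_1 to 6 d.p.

f'(w) = 1/w + 2.86
w_0 = 0.333000: f = -2.577233, f' = 5.863003 → w_1 = 0.333000 - (-2.577233)/(5.863003) = 0.772576

0.772576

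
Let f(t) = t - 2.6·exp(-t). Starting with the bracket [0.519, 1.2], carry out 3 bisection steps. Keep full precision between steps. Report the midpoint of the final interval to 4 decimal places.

0.9872

f(0.519000) = -1.028300, f(1.200000) = 0.416895 (opposite signs)
step 1: m = 0.859500, f(m) = -0.241272 < 0 → root in [0.859500, 1.200000]
step 2: m = 1.029750, f(m) = 0.101300 > 0 → root in [0.859500, 1.029750]
step 3: m = 0.944625, f(m) = -0.066321 < 0 → root in [0.944625, 1.029750]
Midpoint of [0.944625, 1.029750] = 0.987187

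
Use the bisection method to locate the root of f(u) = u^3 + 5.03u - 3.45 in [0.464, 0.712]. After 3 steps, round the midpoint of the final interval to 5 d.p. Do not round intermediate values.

0.63450

f(0.464000) = -1.016183, f(0.712000) = 0.492304 (opposite signs)
step 1: m = 0.588000, f(m) = -0.289063 < 0 → root in [0.588000, 0.712000]
step 2: m = 0.650000, f(m) = 0.094125 > 0 → root in [0.588000, 0.650000]
step 3: m = 0.619000, f(m) = -0.099253 < 0 → root in [0.619000, 0.650000]
Midpoint of [0.619000, 0.650000] = 0.634500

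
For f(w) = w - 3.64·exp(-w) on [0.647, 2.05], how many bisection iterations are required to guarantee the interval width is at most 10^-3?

11

Initial width b − a = 2.05 − 0.647 = 1.403000.
After n steps the width is (b−a)/2^n; need (b−a)/2^n ≤ 10^-3.
So n ≥ log₂(1.403000/10^-3) = log₂(1403.0000) ≈ 10.4543.
Hence n = 11.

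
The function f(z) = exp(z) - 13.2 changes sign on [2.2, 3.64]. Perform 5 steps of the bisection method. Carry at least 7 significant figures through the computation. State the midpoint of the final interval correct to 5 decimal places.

2.58250

f(2.200000) = -4.174987, f(3.640000) = 24.891837 (opposite signs)
step 1: m = 2.920000, f(m) = 5.341287 > 0 → root in [2.200000, 2.920000]
step 2: m = 2.560000, f(m) = -0.264183 < 0 → root in [2.560000, 2.920000]
step 3: m = 2.740000, f(m) = 2.286985 > 0 → root in [2.560000, 2.740000]
step 4: m = 2.650000, f(m) = 0.954039 > 0 → root in [2.560000, 2.650000]
step 5: m = 2.605000, f(m) = 0.331225 > 0 → root in [2.560000, 2.605000]
Midpoint of [2.560000, 2.605000] = 2.582500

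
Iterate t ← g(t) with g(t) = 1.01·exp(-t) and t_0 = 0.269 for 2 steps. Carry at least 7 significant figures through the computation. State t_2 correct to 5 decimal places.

t_1 = g(0.269000) = 0.771785
t_2 = g(0.771785) = 0.466809

0.46681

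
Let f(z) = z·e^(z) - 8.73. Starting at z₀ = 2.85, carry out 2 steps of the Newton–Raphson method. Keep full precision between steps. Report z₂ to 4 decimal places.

1.8360

f'(z) = (z + 1)·e^(z)
z_0 = 2.850000: f = 40.540178, f' = 66.557960 → z_1 = 2.850000 - (40.540178)/(66.557960) = 2.240904
z_1 = 2.240904: f = 12.338595, f' = 30.470423 → z_2 = 2.240904 - (12.338595)/(30.470423) = 1.835967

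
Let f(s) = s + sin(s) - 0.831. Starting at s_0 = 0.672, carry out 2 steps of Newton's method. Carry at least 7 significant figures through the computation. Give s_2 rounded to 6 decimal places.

0.421684

Newton update: s ← s − f(s)/f'(s).
f'(s) = 1 + cos(s)
s_0 = 0.672000: f = 0.463552, f' = 1.782578 → s_1 = 0.672000 - (0.463552)/(1.782578) = 0.411954
s_1 = 0.411954: f = -0.018645, f' = 1.916340 → s_2 = 0.411954 - (-0.018645)/(1.916340) = 0.421684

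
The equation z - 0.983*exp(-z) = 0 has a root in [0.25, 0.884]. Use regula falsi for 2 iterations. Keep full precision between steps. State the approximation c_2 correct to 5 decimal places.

f(0.250000) = -0.515561, f(0.884000) = 0.477896
step 1: c = 0.579018, f(c) = 0.028098 > 0 → new bracket [0.250000, 0.579018]
step 2: c = 0.562014, f(c) = 0.001645 > 0 → new bracket [0.250000, 0.562014]

0.56201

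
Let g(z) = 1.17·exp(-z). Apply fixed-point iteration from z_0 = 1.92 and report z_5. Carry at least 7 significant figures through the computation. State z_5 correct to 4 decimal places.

0.5493

z_1 = g(1.920000) = 0.171530
z_2 = g(0.171530) = 0.985579
z_3 = g(0.985579) = 0.436671
z_4 = g(0.436671) = 0.756035
z_5 = g(0.756035) = 0.549343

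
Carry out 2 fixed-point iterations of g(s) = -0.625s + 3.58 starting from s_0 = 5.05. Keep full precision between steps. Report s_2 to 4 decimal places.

3.3152

s_1 = g(5.050000) = 0.423750
s_2 = g(0.423750) = 3.315156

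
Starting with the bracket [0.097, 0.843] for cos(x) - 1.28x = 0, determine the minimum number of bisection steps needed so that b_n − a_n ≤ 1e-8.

Initial width b − a = 0.843 − 0.097 = 0.746000.
After n steps the width is (b−a)/2^n; need (b−a)/2^n ≤ 1e-8.
So n ≥ log₂(0.746000/1e-8) = log₂(74600000.0000) ≈ 26.1527.
Hence n = 27.

27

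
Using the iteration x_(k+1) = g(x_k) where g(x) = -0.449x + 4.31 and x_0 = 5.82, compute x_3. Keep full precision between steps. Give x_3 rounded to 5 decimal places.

x_1 = g(5.820000) = 1.696820
x_2 = g(1.696820) = 3.548128
x_3 = g(3.548128) = 2.716891

2.71689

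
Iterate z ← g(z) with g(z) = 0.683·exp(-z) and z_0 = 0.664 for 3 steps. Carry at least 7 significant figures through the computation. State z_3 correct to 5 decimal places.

0.42240

z_1 = g(0.664000) = 0.351600
z_2 = g(0.351600) = 0.480532
z_3 = g(0.480532) = 0.422404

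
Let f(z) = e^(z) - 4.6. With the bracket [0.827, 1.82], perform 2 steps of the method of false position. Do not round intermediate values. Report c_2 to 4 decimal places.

1.5107

f(0.827000) = -2.313551, f(1.820000) = 1.571858
step 1: c = 1.418278, f(c) = -0.469999 < 0 → new bracket [1.418278, 1.820000]
step 2: c = 1.510747, f(c) = -0.069887 < 0 → new bracket [1.510747, 1.820000]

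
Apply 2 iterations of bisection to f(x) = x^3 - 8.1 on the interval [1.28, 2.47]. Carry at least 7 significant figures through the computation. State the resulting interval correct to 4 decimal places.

f(1.280000) = -6.002848, f(2.470000) = 6.969223 (opposite signs)
step 1: m = 1.875000, f(m) = -1.508203 < 0 → root in [1.875000, 2.470000]
step 2: m = 2.172500, f(m) = 2.153670 > 0 → root in [1.875000, 2.172500]

[1.8750, 2.1725]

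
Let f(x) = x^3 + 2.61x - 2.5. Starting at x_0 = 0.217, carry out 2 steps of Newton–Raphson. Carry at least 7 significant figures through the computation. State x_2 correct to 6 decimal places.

0.787417

Newton update: x ← x − f(x)/f'(x).
f'(x) = 3x^2 + 2.61
x_0 = 0.217000: f = -1.923412, f' = 2.751267 → x_1 = 0.217000 - (-1.923412)/(2.751267) = 0.916100
x_1 = 0.916100: f = 0.659850, f' = 5.127719 → x_2 = 0.916100 - (0.659850)/(5.127719) = 0.787417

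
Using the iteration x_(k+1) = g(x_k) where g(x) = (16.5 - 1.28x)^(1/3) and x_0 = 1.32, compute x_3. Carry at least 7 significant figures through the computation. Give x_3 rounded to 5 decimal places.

2.37893

x_1 = g(1.320000) = 2.455777
x_2 = g(2.455777) = 2.372641
x_3 = g(2.372641) = 2.378925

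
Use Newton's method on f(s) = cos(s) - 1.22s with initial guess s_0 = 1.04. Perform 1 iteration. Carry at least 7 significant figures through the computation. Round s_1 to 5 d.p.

0.67380

f'(s) = -sin(s) - 1.22
s_0 = 1.040000: f = -0.762580, f' = -2.082404 → s_1 = 1.040000 - (-0.762580)/(-2.082404) = 0.673798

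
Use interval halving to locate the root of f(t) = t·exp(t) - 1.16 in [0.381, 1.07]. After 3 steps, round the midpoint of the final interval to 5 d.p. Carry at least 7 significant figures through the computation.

f(0.381000) = -0.602312, f(1.070000) = 1.959456 (opposite signs)
step 1: m = 0.725500, f(m) = 0.338712 > 0 → root in [0.381000, 0.725500]
step 2: m = 0.553250, f(m) = -0.197956 < 0 → root in [0.553250, 0.725500]
step 3: m = 0.639375, f(m) = 0.051805 > 0 → root in [0.553250, 0.639375]
Midpoint of [0.553250, 0.639375] = 0.596313

0.59631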